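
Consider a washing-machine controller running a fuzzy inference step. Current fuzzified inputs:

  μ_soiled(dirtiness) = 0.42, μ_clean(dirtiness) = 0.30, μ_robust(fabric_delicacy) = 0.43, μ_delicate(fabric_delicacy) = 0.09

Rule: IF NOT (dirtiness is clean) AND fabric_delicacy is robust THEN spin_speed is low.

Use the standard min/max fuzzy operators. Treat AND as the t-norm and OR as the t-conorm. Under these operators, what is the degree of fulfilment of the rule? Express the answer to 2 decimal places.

0.43

firing strength: ¬clean=1−0.30=0.70, robust=0.43; AND[min(a, b)] → w = 0.43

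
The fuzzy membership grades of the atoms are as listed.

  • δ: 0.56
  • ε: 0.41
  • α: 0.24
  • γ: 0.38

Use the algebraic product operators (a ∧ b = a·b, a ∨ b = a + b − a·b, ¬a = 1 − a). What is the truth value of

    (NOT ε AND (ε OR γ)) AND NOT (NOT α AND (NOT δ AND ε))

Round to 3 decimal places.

0.323

NOT ε = 1 − 0.4100 = 0.5900
ε OR γ = a + b − a·b on (0.4100, 0.3800) = 0.6342
NOT ε AND (ε OR γ) = a·b on (0.5900, 0.6342) = 0.3742
NOT α = 1 − 0.2400 = 0.7600
NOT δ = 1 − 0.5600 = 0.4400
NOT δ AND ε = a·b on (0.4400, 0.4100) = 0.1804
NOT α AND (NOT δ AND ε) = a·b on (0.7600, 0.1804) = 0.1371
NOT (NOT α AND (NOT δ AND ε)) = 1 − 0.1371 = 0.8629
(NOT ε AND (ε OR γ)) AND NOT (NOT α AND (NOT δ AND ε)) = a·b on (0.3742, 0.8629) = 0.3229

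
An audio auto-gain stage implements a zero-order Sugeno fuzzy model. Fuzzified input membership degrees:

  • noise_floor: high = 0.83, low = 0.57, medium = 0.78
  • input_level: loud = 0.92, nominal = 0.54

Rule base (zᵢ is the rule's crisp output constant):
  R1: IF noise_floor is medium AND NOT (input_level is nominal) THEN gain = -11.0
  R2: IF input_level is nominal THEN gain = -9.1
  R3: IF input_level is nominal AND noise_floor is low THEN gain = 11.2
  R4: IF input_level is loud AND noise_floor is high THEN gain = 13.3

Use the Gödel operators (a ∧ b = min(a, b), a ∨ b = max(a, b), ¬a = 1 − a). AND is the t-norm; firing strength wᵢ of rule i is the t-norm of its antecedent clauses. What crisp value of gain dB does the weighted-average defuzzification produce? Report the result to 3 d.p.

3.001

R1 (z=-11.0): medium=0.78, ¬nominal=1−0.54=0.46; AND[min(a, b)] → w = 0.46
R2 (z=-9.1): nominal=0.54 → w = 0.54
R3 (z=11.2): nominal=0.54, low=0.57; AND[min(a, b)] → w = 0.54
R4 (z=13.3): loud=0.92, high=0.83; AND[min(a, b)] → w = 0.83
Weighted average = (0.46·-11.0 + 0.54·-9.1 + 0.54·11.2 + 0.83·13.3) / (0.46 + 0.54 + 0.54 + 0.83)
  = 7.1130 / 2.3700 = 3.001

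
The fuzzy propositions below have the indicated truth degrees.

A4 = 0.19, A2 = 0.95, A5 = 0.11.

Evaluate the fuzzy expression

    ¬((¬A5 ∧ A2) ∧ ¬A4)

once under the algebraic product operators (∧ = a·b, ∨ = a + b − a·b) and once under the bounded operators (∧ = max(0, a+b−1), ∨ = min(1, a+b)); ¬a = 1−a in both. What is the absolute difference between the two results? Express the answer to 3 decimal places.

0.035

Under algebraic product:
  ¬A5 = 1 − 0.1100 = 0.8900
  ¬A5 ∧ A2 = a·b on (0.8900, 0.9500) = 0.8455
  ¬A4 = 1 − 0.1900 = 0.8100
  (¬A5 ∧ A2) ∧ ¬A4 = a·b on (0.8455, 0.8100) = 0.6849
  ¬((¬A5 ∧ A2) ∧ ¬A4) = 1 − 0.6849 = 0.3151
  → value = 0.3151
Under bounded:
  ¬A5 = 1 − 0.11 = 0.89
  ¬A5 ∧ A2 = max(0, a+b−1) on (0.89, 0.95) = 0.84
  ¬A4 = 1 − 0.19 = 0.81
  (¬A5 ∧ A2) ∧ ¬A4 = max(0, a+b−1) on (0.84, 0.81) = 0.65
  ¬((¬A5 ∧ A2) ∧ ¬A4) = 1 − 0.65 = 0.35
  → value = 0.3500
|0.3151 − 0.3500| = 0.035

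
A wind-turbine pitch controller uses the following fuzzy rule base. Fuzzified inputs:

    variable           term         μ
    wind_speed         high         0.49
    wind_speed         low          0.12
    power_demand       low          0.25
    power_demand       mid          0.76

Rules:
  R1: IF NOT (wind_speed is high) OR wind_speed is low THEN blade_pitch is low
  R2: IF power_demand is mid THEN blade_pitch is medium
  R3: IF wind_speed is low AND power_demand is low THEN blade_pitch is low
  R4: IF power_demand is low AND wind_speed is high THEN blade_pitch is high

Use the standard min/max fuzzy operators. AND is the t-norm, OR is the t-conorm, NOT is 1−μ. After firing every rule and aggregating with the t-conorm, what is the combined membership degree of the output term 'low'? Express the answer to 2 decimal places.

0.51

R1: ¬high=1−0.49=0.51, low=0.12; OR[max(a, b)] → w = 0.51
R2: mid=0.76 → w = 0.76
R3: low=0.12, low=0.25; AND[min(a, b)] → w = 0.12
R4: low=0.25, high=0.49; AND[min(a, b)] → w = 0.25
Rules with consequent 'low': {R1, R3} → strengths 0.51, 0.12
Aggregate via t-conorm [max(a, b)]: 0.51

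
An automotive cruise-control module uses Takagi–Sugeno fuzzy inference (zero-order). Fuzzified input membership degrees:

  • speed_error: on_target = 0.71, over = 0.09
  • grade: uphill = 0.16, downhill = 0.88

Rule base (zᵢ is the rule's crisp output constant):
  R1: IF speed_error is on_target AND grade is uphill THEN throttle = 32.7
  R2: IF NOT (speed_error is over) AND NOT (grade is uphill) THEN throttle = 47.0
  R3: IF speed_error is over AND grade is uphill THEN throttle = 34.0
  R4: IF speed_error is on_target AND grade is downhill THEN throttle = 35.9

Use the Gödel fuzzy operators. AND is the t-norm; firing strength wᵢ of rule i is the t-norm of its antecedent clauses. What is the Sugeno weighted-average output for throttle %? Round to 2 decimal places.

40.70

R1 (z=32.7): on_target=0.71, uphill=0.16; AND[min(a, b)] → w = 0.16
R2 (z=47.0): ¬over=1−0.09=0.91, ¬uphill=1−0.16=0.84; AND[min(a, b)] → w = 0.84
R3 (z=34.0): over=0.09, uphill=0.16; AND[min(a, b)] → w = 0.09
R4 (z=35.9): on_target=0.71, downhill=0.88; AND[min(a, b)] → w = 0.71
Weighted average = (0.16·32.7 + 0.84·47.0 + 0.09·34.0 + 0.71·35.9) / (0.16 + 0.84 + 0.09 + 0.71)
  = 73.2610 / 1.8000 = 40.70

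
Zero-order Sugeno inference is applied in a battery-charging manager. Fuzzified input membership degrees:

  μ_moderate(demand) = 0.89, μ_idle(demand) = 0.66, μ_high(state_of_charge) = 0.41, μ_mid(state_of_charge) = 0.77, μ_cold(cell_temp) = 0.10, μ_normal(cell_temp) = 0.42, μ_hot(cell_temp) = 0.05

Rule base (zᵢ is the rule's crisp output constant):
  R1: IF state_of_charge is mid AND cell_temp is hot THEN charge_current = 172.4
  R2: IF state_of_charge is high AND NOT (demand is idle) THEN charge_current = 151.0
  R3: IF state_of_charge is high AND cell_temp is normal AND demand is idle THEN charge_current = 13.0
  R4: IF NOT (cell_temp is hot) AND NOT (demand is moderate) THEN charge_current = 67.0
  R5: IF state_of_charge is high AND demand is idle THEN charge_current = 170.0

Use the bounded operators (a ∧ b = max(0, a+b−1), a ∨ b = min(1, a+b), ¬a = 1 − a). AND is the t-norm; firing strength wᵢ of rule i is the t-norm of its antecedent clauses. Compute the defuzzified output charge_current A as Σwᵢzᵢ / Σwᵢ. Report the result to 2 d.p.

122.46

R1 (z=172.4): mid=0.77, hot=0.05; AND[max(0, a+b−1)] → w = 0.00
R2 (z=151.0): high=0.41, ¬idle=1−0.66=0.34; AND[max(0, a+b−1)] → w = 0.00
R3 (z=13.0): high=0.41, normal=0.42, idle=0.66; AND[max(0, a+b−1)] → w = 0.00
R4 (z=67.0): ¬hot=1−0.05=0.95, ¬moderate=1−0.89=0.11; AND[max(0, a+b−1)] → w = 0.06
R5 (z=170.0): high=0.41, idle=0.66; AND[max(0, a+b−1)] → w = 0.07
Weighted average = (0.00·172.4 + 0.00·151.0 + 0.00·13.0 + 0.06·67.0 + 0.07·170.0) / (0.00 + 0.00 + 0.00 + 0.06 + 0.07)
  = 15.9200 / 0.1300 = 122.46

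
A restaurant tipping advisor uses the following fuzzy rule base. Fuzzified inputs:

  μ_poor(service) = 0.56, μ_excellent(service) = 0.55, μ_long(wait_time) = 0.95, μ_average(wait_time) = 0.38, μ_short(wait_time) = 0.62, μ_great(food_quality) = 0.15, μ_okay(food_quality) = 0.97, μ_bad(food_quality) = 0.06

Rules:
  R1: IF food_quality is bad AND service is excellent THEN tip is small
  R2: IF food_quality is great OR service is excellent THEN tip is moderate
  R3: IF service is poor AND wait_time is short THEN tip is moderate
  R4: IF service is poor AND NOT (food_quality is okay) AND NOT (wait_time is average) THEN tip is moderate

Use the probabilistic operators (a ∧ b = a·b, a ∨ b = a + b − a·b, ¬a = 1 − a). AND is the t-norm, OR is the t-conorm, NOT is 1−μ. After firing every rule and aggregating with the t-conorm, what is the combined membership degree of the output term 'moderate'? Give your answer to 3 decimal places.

0.753

R1: bad=0.06, excellent=0.55; AND[a·b] → w = 0.0330
R2: great=0.15, excellent=0.55; OR[a + b − a·b] → w = 0.6175
R3: poor=0.56, short=0.62; AND[a·b] → w = 0.3472
R4: poor=0.56, ¬okay=1−0.97=0.03, ¬average=1−0.38=0.62; AND[a·b] → w = 0.0104
Rules with consequent 'moderate': {R2, R3, R4} → strengths 0.6175, 0.3472, 0.0104
Aggregate via t-conorm [a + b − a·b]: 0.7529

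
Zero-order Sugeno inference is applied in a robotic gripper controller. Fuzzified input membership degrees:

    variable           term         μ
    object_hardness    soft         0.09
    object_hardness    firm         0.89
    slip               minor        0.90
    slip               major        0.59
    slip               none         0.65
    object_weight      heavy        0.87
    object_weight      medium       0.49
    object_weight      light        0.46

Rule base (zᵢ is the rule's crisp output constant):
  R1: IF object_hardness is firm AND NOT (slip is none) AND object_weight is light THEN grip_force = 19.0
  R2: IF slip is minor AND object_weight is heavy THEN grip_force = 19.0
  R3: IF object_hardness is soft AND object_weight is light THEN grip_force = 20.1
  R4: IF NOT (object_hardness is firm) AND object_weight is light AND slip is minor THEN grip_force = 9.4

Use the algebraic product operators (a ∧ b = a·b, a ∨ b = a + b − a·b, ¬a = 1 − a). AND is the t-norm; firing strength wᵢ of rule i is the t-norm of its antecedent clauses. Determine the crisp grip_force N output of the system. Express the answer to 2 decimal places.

R1 (z=19.0): firm=0.89, ¬none=1−0.65=0.35, light=0.46; AND[a·b] → w = 0.1433
R2 (z=19.0): minor=0.90, heavy=0.87; AND[a·b] → w = 0.7830
R3 (z=20.1): soft=0.09, light=0.46; AND[a·b] → w = 0.0414
R4 (z=9.4): ¬firm=1−0.89=0.11, light=0.46, minor=0.90; AND[a·b] → w = 0.0455
Weighted average = (0.1433·19.0 + 0.7830·19.0 + 0.0414·20.1 + 0.0455·9.4) / (0.1433 + 0.7830 + 0.0414 + 0.0455)
  = 18.8597 / 1.0132 = 18.61

18.61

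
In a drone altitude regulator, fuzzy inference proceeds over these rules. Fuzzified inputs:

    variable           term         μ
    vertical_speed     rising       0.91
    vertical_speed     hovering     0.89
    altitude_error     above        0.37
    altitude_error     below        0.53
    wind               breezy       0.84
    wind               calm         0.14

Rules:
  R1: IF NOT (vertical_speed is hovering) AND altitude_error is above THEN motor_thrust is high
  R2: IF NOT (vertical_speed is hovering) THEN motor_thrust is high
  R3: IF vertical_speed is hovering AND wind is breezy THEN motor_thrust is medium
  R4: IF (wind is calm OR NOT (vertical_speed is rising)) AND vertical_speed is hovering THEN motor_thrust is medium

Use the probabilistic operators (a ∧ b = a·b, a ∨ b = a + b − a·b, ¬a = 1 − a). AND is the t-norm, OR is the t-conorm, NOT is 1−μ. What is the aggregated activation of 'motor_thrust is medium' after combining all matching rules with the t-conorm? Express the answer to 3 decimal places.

R1: ¬hovering=1−0.89=0.11, above=0.37; AND[a·b] → w = 0.0407
R2: ¬hovering=1−0.89=0.11 → w = 0.1100
R3: hovering=0.89, breezy=0.84; AND[a·b] → w = 0.7476
R4: (calm=0.14 OR ¬rising=1−0.91=0.09) = 0.2174; AND[a·b] with hovering=0.89 → w = 0.1935
Rules with consequent 'medium': {R3, R4} → strengths 0.7476, 0.1935
Aggregate via t-conorm [a + b − a·b]: 0.7964

0.796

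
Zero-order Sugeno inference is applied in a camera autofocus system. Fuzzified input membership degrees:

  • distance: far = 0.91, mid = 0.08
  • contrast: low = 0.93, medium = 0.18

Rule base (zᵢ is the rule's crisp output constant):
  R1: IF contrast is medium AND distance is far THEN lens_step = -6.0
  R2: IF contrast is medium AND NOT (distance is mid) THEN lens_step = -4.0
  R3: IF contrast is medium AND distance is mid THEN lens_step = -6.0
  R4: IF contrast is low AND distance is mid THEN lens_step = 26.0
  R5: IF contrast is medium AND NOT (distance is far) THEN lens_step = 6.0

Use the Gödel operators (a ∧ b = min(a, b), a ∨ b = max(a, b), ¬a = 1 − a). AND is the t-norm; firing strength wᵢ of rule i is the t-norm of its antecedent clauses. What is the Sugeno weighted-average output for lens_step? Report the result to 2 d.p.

R1 (z=-6.0): medium=0.18, far=0.91; AND[min(a, b)] → w = 0.18
R2 (z=-4.0): medium=0.18, ¬mid=1−0.08=0.92; AND[min(a, b)] → w = 0.18
R3 (z=-6.0): medium=0.18, mid=0.08; AND[min(a, b)] → w = 0.08
R4 (z=26.0): low=0.93, mid=0.08; AND[min(a, b)] → w = 0.08
R5 (z=6.0): medium=0.18, ¬far=1−0.91=0.09; AND[min(a, b)] → w = 0.09
Weighted average = (0.18·-6.0 + 0.18·-4.0 + 0.08·-6.0 + 0.08·26.0 + 0.09·6.0) / (0.18 + 0.18 + 0.08 + 0.08 + 0.09)
  = 0.3400 / 0.6100 = 0.56

0.56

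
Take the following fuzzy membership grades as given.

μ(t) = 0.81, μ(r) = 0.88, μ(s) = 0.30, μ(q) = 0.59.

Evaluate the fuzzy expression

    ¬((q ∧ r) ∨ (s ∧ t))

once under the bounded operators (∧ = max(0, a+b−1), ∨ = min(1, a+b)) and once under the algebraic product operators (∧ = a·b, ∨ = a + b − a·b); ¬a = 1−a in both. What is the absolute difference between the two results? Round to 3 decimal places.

Under bounded:
  q ∧ r = max(0, a+b−1) on (0.59, 0.88) = 0.47
  s ∧ t = max(0, a+b−1) on (0.30, 0.81) = 0.11
  (q ∧ r) ∨ (s ∧ t) = min(1, a+b) on (0.47, 0.11) = 0.58
  ¬((q ∧ r) ∨ (s ∧ t)) = 1 − 0.58 = 0.42
  → value = 0.4200
Under algebraic product:
  q ∧ r = a·b on (0.5900, 0.8800) = 0.5192
  s ∧ t = a·b on (0.3000, 0.8100) = 0.2430
  (q ∧ r) ∨ (s ∧ t) = a + b − a·b on (0.5192, 0.2430) = 0.6360
  ¬((q ∧ r) ∨ (s ∧ t)) = 1 − 0.6360 = 0.3640
  → value = 0.3640
|0.4200 − 0.3640| = 0.056

0.056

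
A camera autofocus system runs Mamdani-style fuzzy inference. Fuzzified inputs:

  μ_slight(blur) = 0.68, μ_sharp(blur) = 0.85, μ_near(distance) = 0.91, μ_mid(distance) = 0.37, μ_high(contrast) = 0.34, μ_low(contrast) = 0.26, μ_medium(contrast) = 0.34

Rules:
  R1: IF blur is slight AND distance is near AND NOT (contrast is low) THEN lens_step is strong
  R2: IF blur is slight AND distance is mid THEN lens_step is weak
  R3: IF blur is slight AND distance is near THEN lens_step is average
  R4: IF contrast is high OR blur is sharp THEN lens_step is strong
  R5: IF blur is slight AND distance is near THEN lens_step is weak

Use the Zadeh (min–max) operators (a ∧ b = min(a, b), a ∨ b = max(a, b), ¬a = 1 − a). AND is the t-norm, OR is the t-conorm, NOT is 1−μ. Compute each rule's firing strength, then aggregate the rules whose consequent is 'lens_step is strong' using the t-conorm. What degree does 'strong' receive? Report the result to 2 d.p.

R1: slight=0.68, near=0.91, ¬low=1−0.26=0.74; AND[min(a, b)] → w = 0.68
R2: slight=0.68, mid=0.37; AND[min(a, b)] → w = 0.37
R3: slight=0.68, near=0.91; AND[min(a, b)] → w = 0.68
R4: high=0.34, sharp=0.85; OR[max(a, b)] → w = 0.85
R5: slight=0.68, near=0.91; AND[min(a, b)] → w = 0.68
Rules with consequent 'strong': {R1, R4} → strengths 0.68, 0.85
Aggregate via t-conorm [max(a, b)]: 0.85

0.85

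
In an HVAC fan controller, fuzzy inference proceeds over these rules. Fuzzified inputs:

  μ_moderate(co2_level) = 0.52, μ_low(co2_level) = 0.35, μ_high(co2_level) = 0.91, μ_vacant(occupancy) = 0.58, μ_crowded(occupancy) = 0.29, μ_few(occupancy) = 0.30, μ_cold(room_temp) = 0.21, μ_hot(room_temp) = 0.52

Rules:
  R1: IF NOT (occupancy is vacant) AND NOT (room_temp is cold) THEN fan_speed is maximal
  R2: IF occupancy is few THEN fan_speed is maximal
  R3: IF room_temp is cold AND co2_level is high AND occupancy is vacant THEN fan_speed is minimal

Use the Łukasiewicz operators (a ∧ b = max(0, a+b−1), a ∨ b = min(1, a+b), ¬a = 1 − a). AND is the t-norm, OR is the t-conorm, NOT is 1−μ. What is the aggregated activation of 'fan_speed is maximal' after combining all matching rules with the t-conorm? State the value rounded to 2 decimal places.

R1: ¬vacant=1−0.58=0.42, ¬cold=1−0.21=0.79; AND[max(0, a+b−1)] → w = 0.21
R2: few=0.30 → w = 0.30
R3: cold=0.21, high=0.91, vacant=0.58; AND[max(0, a+b−1)] → w = 0.00
Rules with consequent 'maximal': {R1, R2} → strengths 0.21, 0.30
Aggregate via t-conorm [min(1, a+b)]: 0.51

0.51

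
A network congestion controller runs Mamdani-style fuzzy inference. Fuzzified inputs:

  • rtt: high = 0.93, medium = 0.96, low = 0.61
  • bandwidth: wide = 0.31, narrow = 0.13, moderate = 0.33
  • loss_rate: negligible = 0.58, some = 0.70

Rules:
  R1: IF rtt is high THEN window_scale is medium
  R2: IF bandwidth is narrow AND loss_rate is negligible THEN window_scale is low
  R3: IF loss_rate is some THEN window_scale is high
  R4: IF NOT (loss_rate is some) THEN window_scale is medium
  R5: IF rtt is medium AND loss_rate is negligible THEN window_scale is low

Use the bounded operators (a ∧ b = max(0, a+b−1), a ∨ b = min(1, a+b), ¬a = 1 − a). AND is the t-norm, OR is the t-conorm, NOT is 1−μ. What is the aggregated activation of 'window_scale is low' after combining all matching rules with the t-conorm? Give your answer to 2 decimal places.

R1: high=0.93 → w = 0.93
R2: narrow=0.13, negligible=0.58; AND[max(0, a+b−1)] → w = 0.00
R3: some=0.70 → w = 0.70
R4: ¬some=1−0.70=0.30 → w = 0.30
R5: medium=0.96, negligible=0.58; AND[max(0, a+b−1)] → w = 0.54
Rules with consequent 'low': {R2, R5} → strengths 0.00, 0.54
Aggregate via t-conorm [min(1, a+b)]: 0.54

0.54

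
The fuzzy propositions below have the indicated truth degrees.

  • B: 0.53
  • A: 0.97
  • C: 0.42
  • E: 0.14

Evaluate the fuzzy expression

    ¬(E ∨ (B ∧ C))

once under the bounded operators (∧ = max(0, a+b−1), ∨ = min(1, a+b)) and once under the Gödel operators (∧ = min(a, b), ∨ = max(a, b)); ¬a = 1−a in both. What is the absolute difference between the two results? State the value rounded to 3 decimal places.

0.280

Under bounded:
  B ∧ C = max(0, a+b−1) on (0.53, 0.42) = 0.00
  E ∨ (B ∧ C) = min(1, a+b) on (0.14, 0.00) = 0.14
  ¬(E ∨ (B ∧ C)) = 1 − 0.14 = 0.86
  → value = 0.8600
Under Gödel:
  B ∧ C = min(a, b) on (0.53, 0.42) = 0.42
  E ∨ (B ∧ C) = max(a, b) on (0.14, 0.42) = 0.42
  ¬(E ∨ (B ∧ C)) = 1 − 0.42 = 0.58
  → value = 0.5800
|0.8600 − 0.5800| = 0.280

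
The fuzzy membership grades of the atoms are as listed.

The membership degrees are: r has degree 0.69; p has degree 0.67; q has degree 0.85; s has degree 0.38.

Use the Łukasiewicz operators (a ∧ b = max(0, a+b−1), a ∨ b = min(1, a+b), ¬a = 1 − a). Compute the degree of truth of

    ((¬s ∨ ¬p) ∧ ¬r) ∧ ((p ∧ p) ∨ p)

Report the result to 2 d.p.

¬s = 1 − 0.38 = 0.62
¬p = 1 − 0.67 = 0.33
¬s ∨ ¬p = min(1, a+b) on (0.62, 0.33) = 0.95
¬r = 1 − 0.69 = 0.31
(¬s ∨ ¬p) ∧ ¬r = max(0, a+b−1) on (0.95, 0.31) = 0.26
p ∧ p = max(0, a+b−1) on (0.67, 0.67) = 0.34
(p ∧ p) ∨ p = min(1, a+b) on (0.34, 0.67) = 1.00
((¬s ∨ ¬p) ∧ ¬r) ∧ ((p ∧ p) ∨ p) = max(0, a+b−1) on (0.26, 1.00) = 0.26

0.26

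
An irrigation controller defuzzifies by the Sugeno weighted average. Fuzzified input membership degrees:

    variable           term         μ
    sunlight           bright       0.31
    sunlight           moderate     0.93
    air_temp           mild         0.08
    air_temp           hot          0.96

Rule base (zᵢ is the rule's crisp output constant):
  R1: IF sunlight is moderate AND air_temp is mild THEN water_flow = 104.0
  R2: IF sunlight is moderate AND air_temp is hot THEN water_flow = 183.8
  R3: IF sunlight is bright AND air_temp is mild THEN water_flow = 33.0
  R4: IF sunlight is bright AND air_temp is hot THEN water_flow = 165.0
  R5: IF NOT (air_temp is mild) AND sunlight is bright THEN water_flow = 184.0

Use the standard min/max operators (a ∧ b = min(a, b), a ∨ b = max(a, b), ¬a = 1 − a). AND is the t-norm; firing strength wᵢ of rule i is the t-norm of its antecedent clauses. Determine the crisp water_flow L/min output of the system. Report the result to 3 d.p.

R1 (z=104.0): moderate=0.93, mild=0.08; AND[min(a, b)] → w = 0.08
R2 (z=183.8): moderate=0.93, hot=0.96; AND[min(a, b)] → w = 0.93
R3 (z=33.0): bright=0.31, mild=0.08; AND[min(a, b)] → w = 0.08
R4 (z=165.0): bright=0.31, hot=0.96; AND[min(a, b)] → w = 0.31
R5 (z=184.0): ¬mild=1−0.08=0.92, bright=0.31; AND[min(a, b)] → w = 0.31
Weighted average = (0.08·104.0 + 0.93·183.8 + 0.08·33.0 + 0.31·165.0 + 0.31·184.0) / (0.08 + 0.93 + 0.08 + 0.31 + 0.31)
  = 290.0840 / 1.7100 = 169.640

169.640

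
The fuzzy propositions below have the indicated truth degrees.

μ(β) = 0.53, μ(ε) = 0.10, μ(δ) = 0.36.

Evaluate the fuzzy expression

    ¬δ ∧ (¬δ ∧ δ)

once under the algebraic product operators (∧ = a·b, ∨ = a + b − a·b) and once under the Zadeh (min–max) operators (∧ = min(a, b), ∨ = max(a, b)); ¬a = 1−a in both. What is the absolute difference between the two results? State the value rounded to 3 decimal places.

Under algebraic product:
  ¬δ = 1 − 0.3600 = 0.6400
  ¬δ = 1 − 0.3600 = 0.6400
  ¬δ ∧ δ = a·b on (0.6400, 0.3600) = 0.2304
  ¬δ ∧ (¬δ ∧ δ) = a·b on (0.6400, 0.2304) = 0.1475
  → value = 0.1475
Under Zadeh (min–max):
  ¬δ = 1 − 0.36 = 0.64
  ¬δ = 1 − 0.36 = 0.64
  ¬δ ∧ δ = min(a, b) on (0.64, 0.36) = 0.36
  ¬δ ∧ (¬δ ∧ δ) = min(a, b) on (0.64, 0.36) = 0.36
  → value = 0.3600
|0.1475 − 0.3600| = 0.213

0.213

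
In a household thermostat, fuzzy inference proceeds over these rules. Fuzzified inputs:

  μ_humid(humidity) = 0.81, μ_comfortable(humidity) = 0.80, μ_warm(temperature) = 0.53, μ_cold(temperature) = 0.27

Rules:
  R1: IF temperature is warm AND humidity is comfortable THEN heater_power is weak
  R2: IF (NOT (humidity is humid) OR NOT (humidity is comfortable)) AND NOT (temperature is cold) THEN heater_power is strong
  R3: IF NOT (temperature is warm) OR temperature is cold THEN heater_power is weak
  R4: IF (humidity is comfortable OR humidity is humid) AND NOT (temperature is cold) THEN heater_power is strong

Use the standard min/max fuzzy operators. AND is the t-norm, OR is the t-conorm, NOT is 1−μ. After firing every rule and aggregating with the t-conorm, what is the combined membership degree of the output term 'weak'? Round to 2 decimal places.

R1: warm=0.53, comfortable=0.80; AND[min(a, b)] → w = 0.53
R2: (¬humid=1−0.81=0.19 OR ¬comfortable=1−0.80=0.20) = 0.20; AND[min(a, b)] with ¬cold=1−0.27=0.73 → w = 0.20
R3: ¬warm=1−0.53=0.47, cold=0.27; OR[max(a, b)] → w = 0.47
R4: (comfortable=0.80 OR humid=0.81) = 0.81; AND[min(a, b)] with ¬cold=1−0.27=0.73 → w = 0.73
Rules with consequent 'weak': {R1, R3} → strengths 0.53, 0.47
Aggregate via t-conorm [max(a, b)]: 0.53

0.53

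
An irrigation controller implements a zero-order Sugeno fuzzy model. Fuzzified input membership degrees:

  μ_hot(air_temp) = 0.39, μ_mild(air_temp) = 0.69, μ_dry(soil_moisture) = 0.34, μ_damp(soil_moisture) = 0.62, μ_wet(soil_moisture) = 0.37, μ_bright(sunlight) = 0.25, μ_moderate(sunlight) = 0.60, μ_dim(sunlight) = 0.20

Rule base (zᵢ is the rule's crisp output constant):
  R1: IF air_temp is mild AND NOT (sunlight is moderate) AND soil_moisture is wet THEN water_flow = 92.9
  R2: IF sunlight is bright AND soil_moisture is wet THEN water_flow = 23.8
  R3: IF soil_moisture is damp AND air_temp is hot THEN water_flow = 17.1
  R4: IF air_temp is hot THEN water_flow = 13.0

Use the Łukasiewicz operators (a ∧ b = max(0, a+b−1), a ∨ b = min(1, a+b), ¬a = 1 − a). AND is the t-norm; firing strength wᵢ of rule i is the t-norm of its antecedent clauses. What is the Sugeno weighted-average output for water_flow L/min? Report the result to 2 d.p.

R1 (z=92.9): mild=0.69, ¬moderate=1−0.60=0.40, wet=0.37; AND[max(0, a+b−1)] → w = 0.00
R2 (z=23.8): bright=0.25, wet=0.37; AND[max(0, a+b−1)] → w = 0.00
R3 (z=17.1): damp=0.62, hot=0.39; AND[max(0, a+b−1)] → w = 0.01
R4 (z=13.0): hot=0.39 → w = 0.39
Weighted average = (0.00·92.9 + 0.00·23.8 + 0.01·17.1 + 0.39·13.0) / (0.00 + 0.00 + 0.01 + 0.39)
  = 5.2410 / 0.4000 = 13.10

13.10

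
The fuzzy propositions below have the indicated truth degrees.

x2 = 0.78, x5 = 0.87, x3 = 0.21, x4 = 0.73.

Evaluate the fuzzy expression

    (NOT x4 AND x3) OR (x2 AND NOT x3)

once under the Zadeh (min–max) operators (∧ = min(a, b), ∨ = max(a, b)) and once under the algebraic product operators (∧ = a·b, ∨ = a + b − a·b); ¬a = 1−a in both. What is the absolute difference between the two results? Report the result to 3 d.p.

Under Zadeh (min–max):
  NOT x4 = 1 − 0.73 = 0.27
  NOT x4 AND x3 = min(a, b) on (0.27, 0.21) = 0.21
  NOT x3 = 1 − 0.21 = 0.79
  x2 AND NOT x3 = min(a, b) on (0.78, 0.79) = 0.78
  (NOT x4 AND x3) OR (x2 AND NOT x3) = max(a, b) on (0.21, 0.78) = 0.78
  → value = 0.7800
Under algebraic product:
  NOT x4 = 1 − 0.7300 = 0.2700
  NOT x4 AND x3 = a·b on (0.2700, 0.2100) = 0.0567
  NOT x3 = 1 − 0.2100 = 0.7900
  x2 AND NOT x3 = a·b on (0.7800, 0.7900) = 0.6162
  (NOT x4 AND x3) OR (x2 AND NOT x3) = a + b − a·b on (0.0567, 0.6162) = 0.6380
  → value = 0.6380
|0.7800 − 0.6380| = 0.142

0.142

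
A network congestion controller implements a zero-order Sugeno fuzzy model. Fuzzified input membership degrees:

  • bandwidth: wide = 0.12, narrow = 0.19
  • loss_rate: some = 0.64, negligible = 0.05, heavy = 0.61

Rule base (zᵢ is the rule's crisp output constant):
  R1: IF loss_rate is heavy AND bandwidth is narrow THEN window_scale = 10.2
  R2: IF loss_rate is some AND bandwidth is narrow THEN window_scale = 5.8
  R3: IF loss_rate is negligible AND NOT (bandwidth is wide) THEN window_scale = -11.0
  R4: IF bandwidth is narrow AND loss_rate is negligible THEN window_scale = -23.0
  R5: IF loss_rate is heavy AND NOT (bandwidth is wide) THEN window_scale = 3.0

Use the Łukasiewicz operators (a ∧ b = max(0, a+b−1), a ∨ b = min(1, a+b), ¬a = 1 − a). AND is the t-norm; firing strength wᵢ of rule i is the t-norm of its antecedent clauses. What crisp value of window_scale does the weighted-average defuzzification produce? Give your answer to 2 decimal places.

R1 (z=10.2): heavy=0.61, narrow=0.19; AND[max(0, a+b−1)] → w = 0.00
R2 (z=5.8): some=0.64, narrow=0.19; AND[max(0, a+b−1)] → w = 0.00
R3 (z=-11.0): negligible=0.05, ¬wide=1−0.12=0.88; AND[max(0, a+b−1)] → w = 0.00
R4 (z=-23.0): narrow=0.19, negligible=0.05; AND[max(0, a+b−1)] → w = 0.00
R5 (z=3.0): heavy=0.61, ¬wide=1−0.12=0.88; AND[max(0, a+b−1)] → w = 0.49
Weighted average = (0.00·10.2 + 0.00·5.8 + 0.00·-11.0 + 0.00·-23.0 + 0.49·3.0) / (0.00 + 0.00 + 0.00 + 0.00 + 0.49)
  = 1.4700 / 0.4900 = 3.00

3.00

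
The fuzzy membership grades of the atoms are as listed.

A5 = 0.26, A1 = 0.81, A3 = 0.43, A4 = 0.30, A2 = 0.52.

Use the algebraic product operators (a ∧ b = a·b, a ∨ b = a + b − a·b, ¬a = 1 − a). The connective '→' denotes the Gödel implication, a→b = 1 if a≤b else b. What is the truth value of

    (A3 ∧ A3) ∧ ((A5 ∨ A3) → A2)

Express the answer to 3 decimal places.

0.096

A3 ∧ A3 = a·b on (0.4300, 0.4300) = 0.1849
A5 ∨ A3 = a + b − a·b on (0.2600, 0.4300) = 0.5782
(A5 ∨ A3) → A2  [Gödel: 1 if a≤b else b] with a=0.5782, b=0.5200 → 0.5200
(A3 ∧ A3) ∧ ((A5 ∨ A3) → A2) = a·b on (0.1849, 0.5200) = 0.0961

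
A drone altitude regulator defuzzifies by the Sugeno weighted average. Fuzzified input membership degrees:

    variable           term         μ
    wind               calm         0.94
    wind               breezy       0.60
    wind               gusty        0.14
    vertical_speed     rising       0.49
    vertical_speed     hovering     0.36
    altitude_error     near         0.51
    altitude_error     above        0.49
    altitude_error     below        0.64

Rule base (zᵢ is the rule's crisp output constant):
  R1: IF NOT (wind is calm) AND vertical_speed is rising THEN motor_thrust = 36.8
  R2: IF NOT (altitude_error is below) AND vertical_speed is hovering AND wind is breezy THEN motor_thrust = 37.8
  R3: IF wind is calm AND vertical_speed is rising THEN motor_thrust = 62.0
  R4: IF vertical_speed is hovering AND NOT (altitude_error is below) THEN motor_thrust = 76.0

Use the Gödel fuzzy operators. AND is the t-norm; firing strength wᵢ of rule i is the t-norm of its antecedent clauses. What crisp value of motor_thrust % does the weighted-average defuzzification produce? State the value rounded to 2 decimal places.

R1 (z=36.8): ¬calm=1−0.94=0.06, rising=0.49; AND[min(a, b)] → w = 0.06
R2 (z=37.8): ¬below=1−0.64=0.36, hovering=0.36, breezy=0.60; AND[min(a, b)] → w = 0.36
R3 (z=62.0): calm=0.94, rising=0.49; AND[min(a, b)] → w = 0.49
R4 (z=76.0): hovering=0.36, ¬below=1−0.64=0.36; AND[min(a, b)] → w = 0.36
Weighted average = (0.06·36.8 + 0.36·37.8 + 0.49·62.0 + 0.36·76.0) / (0.06 + 0.36 + 0.49 + 0.36)
  = 73.5560 / 1.2700 = 57.92

57.92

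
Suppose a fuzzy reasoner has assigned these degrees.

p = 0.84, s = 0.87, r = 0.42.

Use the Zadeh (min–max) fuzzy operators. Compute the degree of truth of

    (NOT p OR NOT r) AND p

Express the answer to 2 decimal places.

0.58

NOT p = 1 − 0.84 = 0.16
NOT r = 1 − 0.42 = 0.58
NOT p OR NOT r = max(a, b) on (0.16, 0.58) = 0.58
(NOT p OR NOT r) AND p = min(a, b) on (0.58, 0.84) = 0.58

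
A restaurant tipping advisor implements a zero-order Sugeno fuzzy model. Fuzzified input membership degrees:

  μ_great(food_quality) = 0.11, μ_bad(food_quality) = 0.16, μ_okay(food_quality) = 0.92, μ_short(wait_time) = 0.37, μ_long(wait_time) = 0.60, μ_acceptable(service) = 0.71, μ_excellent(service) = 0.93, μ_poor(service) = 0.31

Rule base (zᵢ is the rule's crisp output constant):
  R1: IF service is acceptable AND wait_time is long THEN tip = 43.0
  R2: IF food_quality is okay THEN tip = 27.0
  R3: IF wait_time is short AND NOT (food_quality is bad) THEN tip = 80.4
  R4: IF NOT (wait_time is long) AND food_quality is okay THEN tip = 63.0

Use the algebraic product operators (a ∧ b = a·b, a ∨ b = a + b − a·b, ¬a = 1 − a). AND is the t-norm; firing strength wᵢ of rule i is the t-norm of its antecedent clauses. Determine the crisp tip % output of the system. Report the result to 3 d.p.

R1 (z=43.0): acceptable=0.71, long=0.60; AND[a·b] → w = 0.4260
R2 (z=27.0): okay=0.92 → w = 0.9200
R3 (z=80.4): short=0.37, ¬bad=1−0.16=0.84; AND[a·b] → w = 0.3108
R4 (z=63.0): ¬long=1−0.60=0.40, okay=0.92; AND[a·b] → w = 0.3680
Weighted average = (0.4260·43.0 + 0.9200·27.0 + 0.3108·80.4 + 0.3680·63.0) / (0.4260 + 0.9200 + 0.3108 + 0.3680)
  = 91.3303 / 2.0248 = 45.106

45.106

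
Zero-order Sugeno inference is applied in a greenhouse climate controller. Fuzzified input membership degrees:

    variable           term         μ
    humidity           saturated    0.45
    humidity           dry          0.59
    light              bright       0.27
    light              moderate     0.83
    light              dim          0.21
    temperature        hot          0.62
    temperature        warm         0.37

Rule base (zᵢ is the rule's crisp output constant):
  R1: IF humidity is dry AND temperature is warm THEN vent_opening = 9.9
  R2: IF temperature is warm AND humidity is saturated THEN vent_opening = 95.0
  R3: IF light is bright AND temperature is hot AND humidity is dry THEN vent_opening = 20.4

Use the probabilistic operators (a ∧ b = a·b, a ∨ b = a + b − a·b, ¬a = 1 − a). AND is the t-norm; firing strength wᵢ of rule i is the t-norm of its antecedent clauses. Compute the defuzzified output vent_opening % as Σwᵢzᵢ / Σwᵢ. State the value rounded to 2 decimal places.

R1 (z=9.9): dry=0.59, warm=0.37; AND[a·b] → w = 0.2183
R2 (z=95.0): warm=0.37, saturated=0.45; AND[a·b] → w = 0.1665
R3 (z=20.4): bright=0.27, hot=0.62, dry=0.59; AND[a·b] → w = 0.0988
Weighted average = (0.2183·9.9 + 0.1665·95.0 + 0.0988·20.4) / (0.2183 + 0.1665 + 0.0988)
  = 19.9935 / 0.4836 = 41.35

41.35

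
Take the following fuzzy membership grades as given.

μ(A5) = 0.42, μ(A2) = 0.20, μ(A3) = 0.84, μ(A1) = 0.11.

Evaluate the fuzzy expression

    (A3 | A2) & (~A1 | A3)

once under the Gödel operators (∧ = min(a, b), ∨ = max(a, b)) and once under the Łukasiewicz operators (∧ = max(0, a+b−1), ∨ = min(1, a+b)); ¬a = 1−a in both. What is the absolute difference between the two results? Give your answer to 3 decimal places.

Under Gödel:
  A3 | A2 = max(a, b) on (0.84, 0.20) = 0.84
  ~A1 = 1 − 0.11 = 0.89
  ~A1 | A3 = max(a, b) on (0.89, 0.84) = 0.89
  (A3 | A2) & (~A1 | A3) = min(a, b) on (0.84, 0.89) = 0.84
  → value = 0.8400
Under Łukasiewicz:
  A3 | A2 = min(1, a+b) on (0.84, 0.20) = 1.00
  ~A1 = 1 − 0.11 = 0.89
  ~A1 | A3 = min(1, a+b) on (0.89, 0.84) = 1.00
  (A3 | A2) & (~A1 | A3) = max(0, a+b−1) on (1.00, 1.00) = 1.00
  → value = 1.0000
|0.8400 − 1.0000| = 0.160

0.160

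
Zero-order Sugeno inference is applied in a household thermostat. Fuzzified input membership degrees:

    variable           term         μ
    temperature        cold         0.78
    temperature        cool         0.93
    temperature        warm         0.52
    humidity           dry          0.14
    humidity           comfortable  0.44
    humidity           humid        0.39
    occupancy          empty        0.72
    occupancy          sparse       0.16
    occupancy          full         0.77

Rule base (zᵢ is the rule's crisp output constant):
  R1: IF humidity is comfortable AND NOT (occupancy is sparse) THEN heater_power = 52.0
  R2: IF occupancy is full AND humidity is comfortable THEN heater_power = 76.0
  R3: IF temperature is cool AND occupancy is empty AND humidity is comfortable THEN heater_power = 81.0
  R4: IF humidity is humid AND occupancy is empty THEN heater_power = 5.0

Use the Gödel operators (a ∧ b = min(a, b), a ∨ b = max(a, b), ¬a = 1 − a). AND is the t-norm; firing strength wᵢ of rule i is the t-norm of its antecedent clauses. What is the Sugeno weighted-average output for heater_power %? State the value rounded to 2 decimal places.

R1 (z=52.0): comfortable=0.44, ¬sparse=1−0.16=0.84; AND[min(a, b)] → w = 0.44
R2 (z=76.0): full=0.77, comfortable=0.44; AND[min(a, b)] → w = 0.44
R3 (z=81.0): cool=0.93, empty=0.72, comfortable=0.44; AND[min(a, b)] → w = 0.44
R4 (z=5.0): humid=0.39, empty=0.72; AND[min(a, b)] → w = 0.39
Weighted average = (0.44·52.0 + 0.44·76.0 + 0.44·81.0 + 0.39·5.0) / (0.44 + 0.44 + 0.44 + 0.39)
  = 93.9100 / 1.7100 = 54.92

54.92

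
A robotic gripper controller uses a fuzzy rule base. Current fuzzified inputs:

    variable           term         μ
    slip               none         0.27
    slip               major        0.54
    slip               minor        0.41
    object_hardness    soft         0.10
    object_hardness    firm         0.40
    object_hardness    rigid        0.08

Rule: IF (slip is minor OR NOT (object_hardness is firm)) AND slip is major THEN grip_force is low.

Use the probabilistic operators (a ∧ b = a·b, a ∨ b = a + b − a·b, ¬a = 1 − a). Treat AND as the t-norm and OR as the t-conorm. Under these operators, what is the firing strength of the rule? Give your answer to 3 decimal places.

firing strength: (minor=0.41 OR ¬firm=1−0.40=0.60) = 0.7640; AND[a·b] with major=0.54 → w = 0.4126

0.413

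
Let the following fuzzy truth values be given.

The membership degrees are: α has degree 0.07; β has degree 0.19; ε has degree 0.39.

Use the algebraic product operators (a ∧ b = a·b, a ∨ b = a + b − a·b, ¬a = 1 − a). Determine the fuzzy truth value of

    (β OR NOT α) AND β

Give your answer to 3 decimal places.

0.179

NOT α = 1 − 0.0700 = 0.9300
β OR NOT α = a + b − a·b on (0.1900, 0.9300) = 0.9433
(β OR NOT α) AND β = a·b on (0.9433, 0.1900) = 0.1792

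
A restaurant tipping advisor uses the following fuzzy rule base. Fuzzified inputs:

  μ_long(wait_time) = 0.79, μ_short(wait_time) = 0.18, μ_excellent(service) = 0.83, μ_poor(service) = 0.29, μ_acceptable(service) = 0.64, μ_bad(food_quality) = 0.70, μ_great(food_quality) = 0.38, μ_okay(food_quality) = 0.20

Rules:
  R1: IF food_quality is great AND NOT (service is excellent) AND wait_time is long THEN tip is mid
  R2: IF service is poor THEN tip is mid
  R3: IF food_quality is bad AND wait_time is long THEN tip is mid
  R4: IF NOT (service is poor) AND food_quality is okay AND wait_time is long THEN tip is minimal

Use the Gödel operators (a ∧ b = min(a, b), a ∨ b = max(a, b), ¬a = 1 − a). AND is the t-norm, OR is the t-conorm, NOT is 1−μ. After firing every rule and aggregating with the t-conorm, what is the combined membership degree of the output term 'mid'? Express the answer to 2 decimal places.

0.70

R1: great=0.38, ¬excellent=1−0.83=0.17, long=0.79; AND[min(a, b)] → w = 0.17
R2: poor=0.29 → w = 0.29
R3: bad=0.70, long=0.79; AND[min(a, b)] → w = 0.70
R4: ¬poor=1−0.29=0.71, okay=0.20, long=0.79; AND[min(a, b)] → w = 0.20
Rules with consequent 'mid': {R1, R2, R3} → strengths 0.17, 0.29, 0.70
Aggregate via t-conorm [max(a, b)]: 0.70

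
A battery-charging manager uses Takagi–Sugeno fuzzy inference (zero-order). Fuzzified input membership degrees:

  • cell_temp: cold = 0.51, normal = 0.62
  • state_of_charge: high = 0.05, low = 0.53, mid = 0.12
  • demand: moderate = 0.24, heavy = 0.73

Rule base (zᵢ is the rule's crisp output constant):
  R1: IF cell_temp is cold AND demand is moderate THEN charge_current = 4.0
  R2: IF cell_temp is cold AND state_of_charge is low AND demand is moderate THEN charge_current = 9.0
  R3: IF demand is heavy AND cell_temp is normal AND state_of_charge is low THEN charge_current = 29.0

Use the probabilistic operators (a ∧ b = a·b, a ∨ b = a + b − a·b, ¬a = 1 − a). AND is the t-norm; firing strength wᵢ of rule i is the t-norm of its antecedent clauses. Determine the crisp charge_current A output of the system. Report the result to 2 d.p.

18.80

R1 (z=4.0): cold=0.51, moderate=0.24; AND[a·b] → w = 0.1224
R2 (z=9.0): cold=0.51, low=0.53, moderate=0.24; AND[a·b] → w = 0.0649
R3 (z=29.0): heavy=0.73, normal=0.62, low=0.53; AND[a·b] → w = 0.2399
Weighted average = (0.1224·4.0 + 0.0649·9.0 + 0.2399·29.0) / (0.1224 + 0.0649 + 0.2399)
  = 8.0299 / 0.4272 = 18.80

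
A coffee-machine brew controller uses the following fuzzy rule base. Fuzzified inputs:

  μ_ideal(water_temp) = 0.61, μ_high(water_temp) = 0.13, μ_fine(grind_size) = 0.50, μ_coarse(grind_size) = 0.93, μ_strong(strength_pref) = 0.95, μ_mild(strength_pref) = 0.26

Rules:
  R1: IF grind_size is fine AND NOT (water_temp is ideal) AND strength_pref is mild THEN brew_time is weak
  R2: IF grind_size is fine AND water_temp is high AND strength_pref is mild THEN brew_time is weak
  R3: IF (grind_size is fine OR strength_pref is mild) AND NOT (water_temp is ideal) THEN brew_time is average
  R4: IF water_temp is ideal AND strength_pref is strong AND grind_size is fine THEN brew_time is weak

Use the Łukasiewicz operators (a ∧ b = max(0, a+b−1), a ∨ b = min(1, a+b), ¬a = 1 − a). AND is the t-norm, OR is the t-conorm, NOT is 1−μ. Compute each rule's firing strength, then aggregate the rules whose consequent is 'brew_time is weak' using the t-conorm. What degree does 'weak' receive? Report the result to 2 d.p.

R1: fine=0.50, ¬ideal=1−0.61=0.39, mild=0.26; AND[max(0, a+b−1)] → w = 0.00
R2: fine=0.50, high=0.13, mild=0.26; AND[max(0, a+b−1)] → w = 0.00
R3: (fine=0.50 OR mild=0.26) = 0.76; AND[max(0, a+b−1)] with ¬ideal=1−0.61=0.39 → w = 0.15
R4: ideal=0.61, strong=0.95, fine=0.50; AND[max(0, a+b−1)] → w = 0.06
Rules with consequent 'weak': {R1, R2, R4} → strengths 0.00, 0.00, 0.06
Aggregate via t-conorm [min(1, a+b)]: 0.06

0.06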